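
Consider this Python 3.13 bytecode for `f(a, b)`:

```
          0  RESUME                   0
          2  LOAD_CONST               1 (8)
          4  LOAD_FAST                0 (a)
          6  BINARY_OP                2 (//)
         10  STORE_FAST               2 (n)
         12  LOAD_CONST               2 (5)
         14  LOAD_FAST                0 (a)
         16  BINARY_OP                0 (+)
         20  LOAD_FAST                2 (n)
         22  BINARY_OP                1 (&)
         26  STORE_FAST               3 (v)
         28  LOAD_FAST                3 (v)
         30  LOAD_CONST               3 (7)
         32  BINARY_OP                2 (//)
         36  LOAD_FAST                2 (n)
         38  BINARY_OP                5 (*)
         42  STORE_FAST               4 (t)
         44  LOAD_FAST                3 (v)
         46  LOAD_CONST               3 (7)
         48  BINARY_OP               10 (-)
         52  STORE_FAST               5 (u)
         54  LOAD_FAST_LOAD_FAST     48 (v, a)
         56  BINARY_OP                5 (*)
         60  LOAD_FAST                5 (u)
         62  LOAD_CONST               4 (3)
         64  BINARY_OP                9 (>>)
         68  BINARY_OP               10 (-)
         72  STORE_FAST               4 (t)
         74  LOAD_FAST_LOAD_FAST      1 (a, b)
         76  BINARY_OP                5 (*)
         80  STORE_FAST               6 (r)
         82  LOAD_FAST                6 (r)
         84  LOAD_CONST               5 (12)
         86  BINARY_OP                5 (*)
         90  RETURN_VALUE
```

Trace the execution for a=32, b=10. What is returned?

3840

LOAD_CONST → push 8. Stack: [8]
LOAD_FAST a → push 32. Stack: [8, 32]
BINARY_OP // → 8 // 32 = 0. Stack: [0]
STORE_FAST n → n=0. Stack: []
LOAD_CONST → push 5. Stack: [5]
LOAD_FAST a → push 32. Stack: [5, 32]
BINARY_OP + → 5 + 32 = 37. Stack: [37]
LOAD_FAST n → push 0. Stack: [37, 0]
BINARY_OP & → 37 & 0 = 0. Stack: [0]
STORE_FAST v → v=0. Stack: []
LOAD_FAST v → push 0. Stack: [0]
LOAD_CONST → push 7. Stack: [0, 7]
BINARY_OP // → 0 // 7 = 0. Stack: [0]
LOAD_FAST n → push 0. Stack: [0, 0]
BINARY_OP * → 0 * 0 = 0. Stack: [0]
STORE_FAST t → t=0. Stack: []
LOAD_FAST v → push 0. Stack: [0]
LOAD_CONST → push 7. Stack: [0, 7]
BINARY_OP - → 0 - 7 = -7. Stack: [-7]
STORE_FAST u → u=-7. Stack: []
LOAD_FAST_LOAD_FAST v,a → push 0,32. Stack: [0, 32]
BINARY_OP * → 0 * 32 = 0. Stack: [0]
LOAD_FAST u → push -7. Stack: [0, -7]
LOAD_CONST → push 3. Stack: [0, -7, 3]
BINARY_OP >> → -7 >> 3 = -1. Stack: [0, -1]
BINARY_OP - → 0 - -1 = 1. Stack: [1]
STORE_FAST t → t=1. Stack: []
LOAD_FAST_LOAD_FAST a,b → push 32,10. Stack: [32, 10]
BINARY_OP * → 32 * 10 = 320. Stack: [320]
STORE_FAST r → r=320. Stack: []
LOAD_FAST r → push 320. Stack: [320]
LOAD_CONST → push 12. Stack: [320, 12]
BINARY_OP * → 320 * 12 = 3840. Stack: [3840]
RETURN_VALUE → return 3840.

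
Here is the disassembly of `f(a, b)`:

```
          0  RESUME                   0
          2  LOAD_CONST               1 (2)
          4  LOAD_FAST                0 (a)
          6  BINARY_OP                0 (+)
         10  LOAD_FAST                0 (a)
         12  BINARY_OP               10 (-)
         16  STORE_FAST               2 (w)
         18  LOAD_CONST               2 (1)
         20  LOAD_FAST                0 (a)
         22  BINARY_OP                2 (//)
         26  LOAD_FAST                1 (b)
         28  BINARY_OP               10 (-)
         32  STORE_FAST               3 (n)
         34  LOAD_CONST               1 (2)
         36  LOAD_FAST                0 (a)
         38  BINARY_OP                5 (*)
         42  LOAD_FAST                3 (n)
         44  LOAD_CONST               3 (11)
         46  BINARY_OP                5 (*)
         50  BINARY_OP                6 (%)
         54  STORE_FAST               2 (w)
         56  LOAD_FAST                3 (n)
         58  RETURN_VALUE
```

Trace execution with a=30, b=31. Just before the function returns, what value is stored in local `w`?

LOAD_CONST → push 2. Stack: [2]
LOAD_FAST a → push 30. Stack: [2, 30]
BINARY_OP + → 2 + 30 = 32. Stack: [32]
LOAD_FAST a → push 30. Stack: [32, 30]
BINARY_OP - → 32 - 30 = 2. Stack: [2]
STORE_FAST w → w=2. Stack: []
LOAD_CONST → push 1. Stack: [1]
LOAD_FAST a → push 30. Stack: [1, 30]
BINARY_OP // → 1 // 30 = 0. Stack: [0]
LOAD_FAST b → push 31. Stack: [0, 31]
BINARY_OP - → 0 - 31 = -31. Stack: [-31]
STORE_FAST n → n=-31. Stack: []
LOAD_CONST → push 2. Stack: [2]
LOAD_FAST a → push 30. Stack: [2, 30]
BINARY_OP * → 2 * 30 = 60. Stack: [60]
LOAD_FAST n → push -31. Stack: [60, -31]
LOAD_CONST → push 11. Stack: [60, -31, 11]
BINARY_OP * → -31 * 11 = -341. Stack: [60, -341]
BINARY_OP % → 60 % -341 = -281. Stack: [-281]
STORE_FAST w → w=-281. Stack: []
LOAD_FAST n → push -31. Stack: [-31]
RETURN_VALUE → return -31.

-281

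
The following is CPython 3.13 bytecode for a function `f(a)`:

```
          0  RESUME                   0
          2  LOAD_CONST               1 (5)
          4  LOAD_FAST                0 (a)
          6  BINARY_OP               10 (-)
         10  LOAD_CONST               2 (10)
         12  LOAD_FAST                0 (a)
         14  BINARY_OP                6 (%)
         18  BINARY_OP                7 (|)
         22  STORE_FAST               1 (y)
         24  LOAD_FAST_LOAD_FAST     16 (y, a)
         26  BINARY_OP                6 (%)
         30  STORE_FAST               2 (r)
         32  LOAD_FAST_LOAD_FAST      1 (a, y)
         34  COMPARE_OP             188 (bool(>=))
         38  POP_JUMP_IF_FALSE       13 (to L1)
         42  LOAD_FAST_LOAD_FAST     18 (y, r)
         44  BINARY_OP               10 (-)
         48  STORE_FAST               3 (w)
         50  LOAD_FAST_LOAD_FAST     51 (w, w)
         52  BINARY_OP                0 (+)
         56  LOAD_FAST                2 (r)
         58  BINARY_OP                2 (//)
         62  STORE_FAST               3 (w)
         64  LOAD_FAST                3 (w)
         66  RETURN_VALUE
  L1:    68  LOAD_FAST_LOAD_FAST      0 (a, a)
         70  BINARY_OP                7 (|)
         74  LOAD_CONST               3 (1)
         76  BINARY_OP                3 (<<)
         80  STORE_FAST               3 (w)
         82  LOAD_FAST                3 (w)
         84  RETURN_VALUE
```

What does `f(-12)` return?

LOAD_CONST → push 5. Stack: [5]
LOAD_FAST a → push -12. Stack: [5, -12]
BINARY_OP - → 5 - -12 = 17. Stack: [17]
LOAD_CONST → push 10. Stack: [17, 10]
LOAD_FAST a → push -12. Stack: [17, 10, -12]
BINARY_OP % → 10 % -12 = -2. Stack: [17, -2]
BINARY_OP | → 17 | -2 = -1. Stack: [-1]
STORE_FAST y → y=-1. Stack: []
LOAD_FAST_LOAD_FAST y,a → push -1,-12. Stack: [-1, -12]
BINARY_OP % → -1 % -12 = -1. Stack: [-1]
STORE_FAST r → r=-1. Stack: []
LOAD_FAST_LOAD_FAST a,y → push -12,-1. Stack: [-12, -1]
COMPARE_OP bool(>=) → -12 vs -1 = False. Stack: [False]
POP_JUMP_IF_FALSE → pop False; jump. Stack: []
LOAD_FAST_LOAD_FAST a,a → push -12,-12. Stack: [-12, -12]
BINARY_OP | → -12 | -12 = -12. Stack: [-12]
LOAD_CONST → push 1. Stack: [-12, 1]
BINARY_OP << → -12 << 1 = -24. Stack: [-24]
STORE_FAST w → w=-24. Stack: []
LOAD_FAST w → push -24. Stack: [-24]
RETURN_VALUE → return -24.

-24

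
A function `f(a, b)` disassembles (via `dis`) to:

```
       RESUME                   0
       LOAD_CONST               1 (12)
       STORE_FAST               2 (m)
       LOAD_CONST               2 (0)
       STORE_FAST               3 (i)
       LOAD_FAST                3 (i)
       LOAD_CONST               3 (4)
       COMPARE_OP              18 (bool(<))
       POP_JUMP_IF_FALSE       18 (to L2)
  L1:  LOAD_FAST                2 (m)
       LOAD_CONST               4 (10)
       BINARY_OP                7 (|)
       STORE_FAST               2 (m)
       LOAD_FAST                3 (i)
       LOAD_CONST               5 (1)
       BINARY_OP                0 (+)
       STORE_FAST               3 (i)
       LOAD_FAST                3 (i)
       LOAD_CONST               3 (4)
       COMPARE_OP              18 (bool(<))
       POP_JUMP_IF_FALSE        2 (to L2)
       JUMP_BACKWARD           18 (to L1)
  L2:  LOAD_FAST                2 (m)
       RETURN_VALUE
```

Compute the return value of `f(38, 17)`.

LOAD_CONST → push 12. Stack: [12]
STORE_FAST m → m=12. Stack: []
LOAD_CONST → push 0. Stack: [0]
STORE_FAST i → i=0. Stack: []
LOAD_FAST i → push 0. Stack: [0]
LOAD_CONST → push 4. Stack: [0, 4]
COMPARE_OP bool(<) → 0 vs 4 = True. Stack: [True]
POP_JUMP_IF_FALSE → pop True; no jump. Stack: []
LOAD_FAST m → push 12. Stack: [12]
LOAD_CONST → push 10. Stack: [12, 10]
BINARY_OP | → 12 | 10 = 14. Stack: [14]
STORE_FAST m → m=14. Stack: []
LOAD_FAST i → push 0. Stack: [0]
LOAD_CONST → push 1. Stack: [0, 1]
BINARY_OP + → 0 + 1 = 1. Stack: [1]
STORE_FAST i → i=1. Stack: []
LOAD_FAST i → push 1. Stack: [1]
LOAD_CONST → push 4. Stack: [1, 4]
COMPARE_OP bool(<) → 1 vs 4 = True. Stack: [True]
POP_JUMP_IF_FALSE → pop True; no jump. Stack: []
LOAD_FAST m → push 14. Stack: [14]
LOAD_CONST → push 10. Stack: [14, 10]
BINARY_OP | → 14 | 10 = 14. Stack: [14]
STORE_FAST m → m=14. Stack: []
LOAD_FAST i → push 1. Stack: [1]
LOAD_CONST → push 1. Stack: [1, 1]
BINARY_OP + → 1 + 1 = 2. Stack: [2]
STORE_FAST i → i=2. Stack: []
LOAD_FAST i → push 2. Stack: [2]
LOAD_CONST → push 4. Stack: [2, 4]
COMPARE_OP bool(<) → 2 vs 4 = True. Stack: [True]
POP_JUMP_IF_FALSE → pop True; no jump. Stack: []
LOAD_FAST m → push 14. Stack: [14]
LOAD_CONST → push 10. Stack: [14, 10]
BINARY_OP | → 14 | 10 = 14. Stack: [14]
STORE_FAST m → m=14. Stack: []
LOAD_FAST i → push 2. Stack: [2]
LOAD_CONST → push 1. Stack: [2, 1]
BINARY_OP + → 2 + 1 = 3. Stack: [3]
STORE_FAST i → i=3. Stack: []
LOAD_FAST i → push 3. Stack: [3]
LOAD_CONST → push 4. Stack: [3, 4]
COMPARE_OP bool(<) → 3 vs 4 = True. Stack: [True]
POP_JUMP_IF_FALSE → pop True; no jump. Stack: []
LOAD_FAST m → push 14. Stack: [14]
LOAD_CONST → push 10. Stack: [14, 10]
BINARY_OP | → 14 | 10 = 14. Stack: [14]
STORE_FAST m → m=14. Stack: []
LOAD_FAST i → push 3. Stack: [3]
LOAD_CONST → push 1. Stack: [3, 1]
BINARY_OP + → 3 + 1 = 4. Stack: [4]
STORE_FAST i → i=4. Stack: []
LOAD_FAST i → push 4. Stack: [4]
LOAD_CONST → push 4. Stack: [4, 4]
COMPARE_OP bool(<) → 4 vs 4 = False. Stack: [False]
POP_JUMP_IF_FALSE → pop False; jump. Stack: []
LOAD_FAST m → push 14. Stack: [14]
RETURN_VALUE → return 14.

14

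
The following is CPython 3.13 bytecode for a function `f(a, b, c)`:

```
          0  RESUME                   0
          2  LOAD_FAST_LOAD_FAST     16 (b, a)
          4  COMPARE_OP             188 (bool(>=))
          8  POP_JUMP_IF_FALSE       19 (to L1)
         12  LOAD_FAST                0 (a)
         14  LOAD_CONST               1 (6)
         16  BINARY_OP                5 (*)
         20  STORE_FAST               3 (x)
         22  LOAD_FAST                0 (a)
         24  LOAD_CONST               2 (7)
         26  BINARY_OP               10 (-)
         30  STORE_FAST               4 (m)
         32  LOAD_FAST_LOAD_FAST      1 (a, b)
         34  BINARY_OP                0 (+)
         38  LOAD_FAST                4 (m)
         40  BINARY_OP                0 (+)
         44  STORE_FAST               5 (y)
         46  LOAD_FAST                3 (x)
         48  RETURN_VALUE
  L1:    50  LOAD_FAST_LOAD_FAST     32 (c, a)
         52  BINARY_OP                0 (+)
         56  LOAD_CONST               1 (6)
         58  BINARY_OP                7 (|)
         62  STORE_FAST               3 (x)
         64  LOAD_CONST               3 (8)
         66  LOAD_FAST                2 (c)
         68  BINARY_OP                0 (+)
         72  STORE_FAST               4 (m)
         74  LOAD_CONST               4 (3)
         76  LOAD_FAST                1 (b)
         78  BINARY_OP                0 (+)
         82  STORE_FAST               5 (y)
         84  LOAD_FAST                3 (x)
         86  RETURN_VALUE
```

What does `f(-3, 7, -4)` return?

LOAD_FAST_LOAD_FAST b,a → push 7,-3. Stack: [7, -3]
COMPARE_OP bool(>=) → 7 vs -3 = True. Stack: [True]
POP_JUMP_IF_FALSE → pop True; no jump. Stack: []
LOAD_FAST a → push -3. Stack: [-3]
LOAD_CONST → push 6. Stack: [-3, 6]
BINARY_OP * → -3 * 6 = -18. Stack: [-18]
STORE_FAST x → x=-18. Stack: []
LOAD_FAST a → push -3. Stack: [-3]
LOAD_CONST → push 7. Stack: [-3, 7]
BINARY_OP - → -3 - 7 = -10. Stack: [-10]
STORE_FAST m → m=-10. Stack: []
LOAD_FAST_LOAD_FAST a,b → push -3,7. Stack: [-3, 7]
BINARY_OP + → -3 + 7 = 4. Stack: [4]
LOAD_FAST m → push -10. Stack: [4, -10]
BINARY_OP + → 4 + -10 = -6. Stack: [-6]
STORE_FAST y → y=-6. Stack: []
LOAD_FAST x → push -18. Stack: [-18]
RETURN_VALUE → return -18.

-18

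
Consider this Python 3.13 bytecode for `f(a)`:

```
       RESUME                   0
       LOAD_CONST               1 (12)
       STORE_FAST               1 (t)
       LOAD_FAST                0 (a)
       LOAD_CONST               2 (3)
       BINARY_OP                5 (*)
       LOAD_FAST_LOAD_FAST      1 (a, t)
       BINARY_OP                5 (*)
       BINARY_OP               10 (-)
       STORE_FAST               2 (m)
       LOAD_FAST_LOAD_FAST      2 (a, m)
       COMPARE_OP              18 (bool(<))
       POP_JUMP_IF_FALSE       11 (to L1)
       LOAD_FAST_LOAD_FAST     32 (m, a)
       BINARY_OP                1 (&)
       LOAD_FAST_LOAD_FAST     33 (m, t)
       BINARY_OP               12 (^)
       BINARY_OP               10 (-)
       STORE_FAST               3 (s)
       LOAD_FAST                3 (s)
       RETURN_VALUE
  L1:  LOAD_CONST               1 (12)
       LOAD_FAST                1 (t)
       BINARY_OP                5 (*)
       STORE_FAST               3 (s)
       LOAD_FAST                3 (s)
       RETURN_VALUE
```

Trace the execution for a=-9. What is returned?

LOAD_CONST → push 12. Stack: [12]
STORE_FAST t → t=12. Stack: []
LOAD_FAST a → push -9. Stack: [-9]
LOAD_CONST → push 3. Stack: [-9, 3]
BINARY_OP * → -9 * 3 = -27. Stack: [-27]
LOAD_FAST_LOAD_FAST a,t → push -9,12. Stack: [-27, -9, 12]
BINARY_OP * → -9 * 12 = -108. Stack: [-27, -108]
BINARY_OP - → -27 - -108 = 81. Stack: [81]
STORE_FAST m → m=81. Stack: []
LOAD_FAST_LOAD_FAST a,m → push -9,81. Stack: [-9, 81]
COMPARE_OP bool(<) → -9 vs 81 = True. Stack: [True]
POP_JUMP_IF_FALSE → pop True; no jump. Stack: []
LOAD_FAST_LOAD_FAST m,a → push 81,-9. Stack: [81, -9]
BINARY_OP & → 81 & -9 = 81. Stack: [81]
LOAD_FAST_LOAD_FAST m,t → push 81,12. Stack: [81, 81, 12]
BINARY_OP ^ → 81 ^ 12 = 93. Stack: [81, 93]
BINARY_OP - → 81 - 93 = -12. Stack: [-12]
STORE_FAST s → s=-12. Stack: []
LOAD_FAST s → push -12. Stack: [-12]
RETURN_VALUE → return -12.

-12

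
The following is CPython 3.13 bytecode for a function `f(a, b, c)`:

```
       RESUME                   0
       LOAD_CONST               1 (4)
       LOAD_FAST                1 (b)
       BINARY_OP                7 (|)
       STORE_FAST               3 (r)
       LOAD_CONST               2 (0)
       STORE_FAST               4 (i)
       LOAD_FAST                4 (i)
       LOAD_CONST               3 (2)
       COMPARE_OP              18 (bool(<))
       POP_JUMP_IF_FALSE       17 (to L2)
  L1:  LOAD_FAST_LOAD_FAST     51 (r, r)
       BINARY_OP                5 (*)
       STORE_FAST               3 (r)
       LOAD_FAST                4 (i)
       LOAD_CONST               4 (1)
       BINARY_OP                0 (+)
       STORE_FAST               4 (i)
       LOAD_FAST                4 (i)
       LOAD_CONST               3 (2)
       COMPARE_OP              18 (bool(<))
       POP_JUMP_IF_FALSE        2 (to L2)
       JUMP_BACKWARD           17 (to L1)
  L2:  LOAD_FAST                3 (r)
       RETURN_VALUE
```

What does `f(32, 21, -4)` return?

194481

LOAD_CONST → push 4. Stack: [4]
LOAD_FAST b → push 21. Stack: [4, 21]
BINARY_OP | → 4 | 21 = 21. Stack: [21]
STORE_FAST r → r=21. Stack: []
LOAD_CONST → push 0. Stack: [0]
STORE_FAST i → i=0. Stack: []
LOAD_FAST i → push 0. Stack: [0]
LOAD_CONST → push 2. Stack: [0, 2]
COMPARE_OP bool(<) → 0 vs 2 = True. Stack: [True]
POP_JUMP_IF_FALSE → pop True; no jump. Stack: []
LOAD_FAST_LOAD_FAST r,r → push 21,21. Stack: [21, 21]
BINARY_OP * → 21 * 21 = 441. Stack: [441]
STORE_FAST r → r=441. Stack: []
LOAD_FAST i → push 0. Stack: [0]
LOAD_CONST → push 1. Stack: [0, 1]
BINARY_OP + → 0 + 1 = 1. Stack: [1]
STORE_FAST i → i=1. Stack: []
LOAD_FAST i → push 1. Stack: [1]
LOAD_CONST → push 2. Stack: [1, 2]
COMPARE_OP bool(<) → 1 vs 2 = True. Stack: [True]
POP_JUMP_IF_FALSE → pop True; no jump. Stack: []
LOAD_FAST_LOAD_FAST r,r → push 441,441. Stack: [441, 441]
BINARY_OP * → 441 * 441 = 194481. Stack: [194481]
STORE_FAST r → r=194481. Stack: []
LOAD_FAST i → push 1. Stack: [1]
LOAD_CONST → push 1. Stack: [1, 1]
BINARY_OP + → 1 + 1 = 2. Stack: [2]
STORE_FAST i → i=2. Stack: []
LOAD_FAST i → push 2. Stack: [2]
LOAD_CONST → push 2. Stack: [2, 2]
COMPARE_OP bool(<) → 2 vs 2 = False. Stack: [False]
POP_JUMP_IF_FALSE → pop False; jump. Stack: []
LOAD_FAST r → push 194481. Stack: [194481]
RETURN_VALUE → return 194481.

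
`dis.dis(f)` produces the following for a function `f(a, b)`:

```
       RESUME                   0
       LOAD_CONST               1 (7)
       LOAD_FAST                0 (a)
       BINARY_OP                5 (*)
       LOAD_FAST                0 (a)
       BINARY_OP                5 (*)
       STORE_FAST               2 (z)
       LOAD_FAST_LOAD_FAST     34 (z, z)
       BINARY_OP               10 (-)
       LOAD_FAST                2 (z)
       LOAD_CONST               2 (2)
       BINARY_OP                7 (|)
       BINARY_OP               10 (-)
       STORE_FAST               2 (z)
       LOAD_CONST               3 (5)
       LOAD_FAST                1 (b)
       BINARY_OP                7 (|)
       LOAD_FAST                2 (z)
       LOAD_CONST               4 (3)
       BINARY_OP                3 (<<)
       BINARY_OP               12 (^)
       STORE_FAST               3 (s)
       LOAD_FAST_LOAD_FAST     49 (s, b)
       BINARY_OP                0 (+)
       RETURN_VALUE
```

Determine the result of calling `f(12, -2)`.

8077

LOAD_CONST → push 7. Stack: [7]
LOAD_FAST a → push 12. Stack: [7, 12]
BINARY_OP * → 7 * 12 = 84. Stack: [84]
LOAD_FAST a → push 12. Stack: [84, 12]
BINARY_OP * → 84 * 12 = 1008. Stack: [1008]
STORE_FAST z → z=1008. Stack: []
LOAD_FAST_LOAD_FAST z,z → push 1008,1008. Stack: [1008, 1008]
BINARY_OP - → 1008 - 1008 = 0. Stack: [0]
LOAD_FAST z → push 1008. Stack: [0, 1008]
LOAD_CONST → push 2. Stack: [0, 1008, 2]
BINARY_OP | → 1008 | 2 = 1010. Stack: [0, 1010]
BINARY_OP - → 0 - 1010 = -1010. Stack: [-1010]
STORE_FAST z → z=-1010. Stack: []
LOAD_CONST → push 5. Stack: [5]
LOAD_FAST b → push -2. Stack: [5, -2]
BINARY_OP | → 5 | -2 = -1. Stack: [-1]
LOAD_FAST z → push -1010. Stack: [-1, -1010]
LOAD_CONST → push 3. Stack: [-1, -1010, 3]
BINARY_OP << → -1010 << 3 = -8080. Stack: [-1, -8080]
BINARY_OP ^ → -1 ^ -8080 = 8079. Stack: [8079]
STORE_FAST s → s=8079. Stack: []
LOAD_FAST_LOAD_FAST s,b → push 8079,-2. Stack: [8079, -2]
BINARY_OP + → 8079 + -2 = 8077. Stack: [8077]
RETURN_VALUE → return 8077.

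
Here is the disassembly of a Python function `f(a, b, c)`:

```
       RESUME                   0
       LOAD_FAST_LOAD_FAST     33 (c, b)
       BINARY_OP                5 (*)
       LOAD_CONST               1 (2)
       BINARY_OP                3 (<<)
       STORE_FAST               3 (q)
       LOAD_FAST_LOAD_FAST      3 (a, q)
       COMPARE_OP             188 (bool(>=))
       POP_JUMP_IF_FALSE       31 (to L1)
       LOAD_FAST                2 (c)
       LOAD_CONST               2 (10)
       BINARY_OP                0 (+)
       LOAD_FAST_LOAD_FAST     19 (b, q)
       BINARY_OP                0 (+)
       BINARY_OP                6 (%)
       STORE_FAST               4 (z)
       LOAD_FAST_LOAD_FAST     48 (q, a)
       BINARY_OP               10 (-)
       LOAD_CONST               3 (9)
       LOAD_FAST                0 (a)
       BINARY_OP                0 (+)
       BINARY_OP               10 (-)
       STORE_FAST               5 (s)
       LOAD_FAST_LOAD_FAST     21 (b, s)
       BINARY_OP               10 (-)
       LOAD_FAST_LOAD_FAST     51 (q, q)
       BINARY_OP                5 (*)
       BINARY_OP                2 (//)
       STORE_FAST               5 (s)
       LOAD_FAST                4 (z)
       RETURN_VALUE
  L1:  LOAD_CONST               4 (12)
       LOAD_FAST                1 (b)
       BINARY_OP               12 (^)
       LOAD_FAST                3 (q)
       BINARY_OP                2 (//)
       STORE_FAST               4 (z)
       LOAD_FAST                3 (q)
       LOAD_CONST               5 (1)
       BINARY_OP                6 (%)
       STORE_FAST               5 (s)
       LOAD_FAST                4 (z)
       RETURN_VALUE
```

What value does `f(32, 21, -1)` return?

LOAD_FAST_LOAD_FAST c,b → push -1,21. Stack: [-1, 21]
BINARY_OP * → -1 * 21 = -21. Stack: [-21]
LOAD_CONST → push 2. Stack: [-21, 2]
BINARY_OP << → -21 << 2 = -84. Stack: [-84]
STORE_FAST q → q=-84. Stack: []
LOAD_FAST_LOAD_FAST a,q → push 32,-84. Stack: [32, -84]
COMPARE_OP bool(>=) → 32 vs -84 = True. Stack: [True]
POP_JUMP_IF_FALSE → pop True; no jump. Stack: []
LOAD_FAST c → push -1. Stack: [-1]
LOAD_CONST → push 10. Stack: [-1, 10]
BINARY_OP + → -1 + 10 = 9. Stack: [9]
LOAD_FAST_LOAD_FAST b,q → push 21,-84. Stack: [9, 21, -84]
BINARY_OP + → 21 + -84 = -63. Stack: [9, -63]
BINARY_OP % → 9 % -63 = -54. Stack: [-54]
STORE_FAST z → z=-54. Stack: []
LOAD_FAST_LOAD_FAST q,a → push -84,32. Stack: [-84, 32]
BINARY_OP - → -84 - 32 = -116. Stack: [-116]
LOAD_CONST → push 9. Stack: [-116, 9]
LOAD_FAST a → push 32. Stack: [-116, 9, 32]
BINARY_OP + → 9 + 32 = 41. Stack: [-116, 41]
BINARY_OP - → -116 - 41 = -157. Stack: [-157]
STORE_FAST s → s=-157. Stack: []
LOAD_FAST_LOAD_FAST b,s → push 21,-157. Stack: [21, -157]
BINARY_OP - → 21 - -157 = 178. Stack: [178]
LOAD_FAST_LOAD_FAST q,q → push -84,-84. Stack: [178, -84, -84]
BINARY_OP * → -84 * -84 = 7056. Stack: [178, 7056]
BINARY_OP // → 178 // 7056 = 0. Stack: [0]
STORE_FAST s → s=0. Stack: []
LOAD_FAST z → push -54. Stack: [-54]
RETURN_VALUE → return -54.

-54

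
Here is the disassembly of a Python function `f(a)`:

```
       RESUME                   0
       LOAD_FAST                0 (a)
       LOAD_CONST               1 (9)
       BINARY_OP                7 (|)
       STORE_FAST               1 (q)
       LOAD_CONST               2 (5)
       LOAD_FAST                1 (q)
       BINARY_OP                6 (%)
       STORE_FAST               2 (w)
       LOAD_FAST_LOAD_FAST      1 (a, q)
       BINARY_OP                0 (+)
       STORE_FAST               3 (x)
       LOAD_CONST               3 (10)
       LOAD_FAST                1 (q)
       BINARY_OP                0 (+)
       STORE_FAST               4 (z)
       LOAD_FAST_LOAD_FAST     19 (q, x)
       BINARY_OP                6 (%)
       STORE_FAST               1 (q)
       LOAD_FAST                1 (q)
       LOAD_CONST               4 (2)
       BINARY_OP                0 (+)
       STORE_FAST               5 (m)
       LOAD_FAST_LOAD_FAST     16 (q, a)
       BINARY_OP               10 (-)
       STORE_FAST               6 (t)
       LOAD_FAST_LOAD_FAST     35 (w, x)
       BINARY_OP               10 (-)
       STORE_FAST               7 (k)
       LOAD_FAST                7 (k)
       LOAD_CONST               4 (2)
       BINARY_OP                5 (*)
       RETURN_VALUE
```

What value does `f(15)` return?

LOAD_FAST a → push 15. Stack: [15]
LOAD_CONST → push 9. Stack: [15, 9]
BINARY_OP | → 15 | 9 = 15. Stack: [15]
STORE_FAST q → q=15. Stack: []
LOAD_CONST → push 5. Stack: [5]
LOAD_FAST q → push 15. Stack: [5, 15]
BINARY_OP % → 5 % 15 = 5. Stack: [5]
STORE_FAST w → w=5. Stack: []
LOAD_FAST_LOAD_FAST a,q → push 15,15. Stack: [15, 15]
BINARY_OP + → 15 + 15 = 30. Stack: [30]
STORE_FAST x → x=30. Stack: []
LOAD_CONST → push 10. Stack: [10]
LOAD_FAST q → push 15. Stack: [10, 15]
BINARY_OP + → 10 + 15 = 25. Stack: [25]
STORE_FAST z → z=25. Stack: []
LOAD_FAST_LOAD_FAST q,x → push 15,30. Stack: [15, 30]
BINARY_OP % → 15 % 30 = 15. Stack: [15]
STORE_FAST q → q=15. Stack: []
LOAD_FAST q → push 15. Stack: [15]
LOAD_CONST → push 2. Stack: [15, 2]
BINARY_OP + → 15 + 2 = 17. Stack: [17]
STORE_FAST m → m=17. Stack: []
LOAD_FAST_LOAD_FAST q,a → push 15,15. Stack: [15, 15]
BINARY_OP - → 15 - 15 = 0. Stack: [0]
STORE_FAST t → t=0. Stack: []
LOAD_FAST_LOAD_FAST w,x → push 5,30. Stack: [5, 30]
BINARY_OP - → 5 - 30 = -25. Stack: [-25]
STORE_FAST k → k=-25. Stack: []
LOAD_FAST k → push -25. Stack: [-25]
LOAD_CONST → push 2. Stack: [-25, 2]
BINARY_OP * → -25 * 2 = -50. Stack: [-50]
RETURN_VALUE → return -50.

-50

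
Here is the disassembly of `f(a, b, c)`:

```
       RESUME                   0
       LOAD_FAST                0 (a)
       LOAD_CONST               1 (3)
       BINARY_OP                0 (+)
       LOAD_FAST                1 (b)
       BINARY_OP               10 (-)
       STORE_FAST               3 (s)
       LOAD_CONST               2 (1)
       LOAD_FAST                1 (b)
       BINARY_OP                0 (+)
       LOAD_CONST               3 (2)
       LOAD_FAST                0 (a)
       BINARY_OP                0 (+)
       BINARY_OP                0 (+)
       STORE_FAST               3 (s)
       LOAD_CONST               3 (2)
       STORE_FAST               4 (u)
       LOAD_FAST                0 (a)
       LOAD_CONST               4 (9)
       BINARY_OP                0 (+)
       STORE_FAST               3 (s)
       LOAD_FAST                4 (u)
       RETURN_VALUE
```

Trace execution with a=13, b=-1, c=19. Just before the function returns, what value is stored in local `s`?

22

LOAD_FAST a → push 13. Stack: [13]
LOAD_CONST → push 3. Stack: [13, 3]
BINARY_OP + → 13 + 3 = 16. Stack: [16]
LOAD_FAST b → push -1. Stack: [16, -1]
BINARY_OP - → 16 - -1 = 17. Stack: [17]
STORE_FAST s → s=17. Stack: []
LOAD_CONST → push 1. Stack: [1]
LOAD_FAST b → push -1. Stack: [1, -1]
BINARY_OP + → 1 + -1 = 0. Stack: [0]
LOAD_CONST → push 2. Stack: [0, 2]
LOAD_FAST a → push 13. Stack: [0, 2, 13]
BINARY_OP + → 2 + 13 = 15. Stack: [0, 15]
BINARY_OP + → 0 + 15 = 15. Stack: [15]
STORE_FAST s → s=15. Stack: []
LOAD_CONST → push 2. Stack: [2]
STORE_FAST u → u=2. Stack: []
LOAD_FAST a → push 13. Stack: [13]
LOAD_CONST → push 9. Stack: [13, 9]
BINARY_OP + → 13 + 9 = 22. Stack: [22]
STORE_FAST s → s=22. Stack: []
LOAD_FAST u → push 2. Stack: [2]
RETURN_VALUE → return 2.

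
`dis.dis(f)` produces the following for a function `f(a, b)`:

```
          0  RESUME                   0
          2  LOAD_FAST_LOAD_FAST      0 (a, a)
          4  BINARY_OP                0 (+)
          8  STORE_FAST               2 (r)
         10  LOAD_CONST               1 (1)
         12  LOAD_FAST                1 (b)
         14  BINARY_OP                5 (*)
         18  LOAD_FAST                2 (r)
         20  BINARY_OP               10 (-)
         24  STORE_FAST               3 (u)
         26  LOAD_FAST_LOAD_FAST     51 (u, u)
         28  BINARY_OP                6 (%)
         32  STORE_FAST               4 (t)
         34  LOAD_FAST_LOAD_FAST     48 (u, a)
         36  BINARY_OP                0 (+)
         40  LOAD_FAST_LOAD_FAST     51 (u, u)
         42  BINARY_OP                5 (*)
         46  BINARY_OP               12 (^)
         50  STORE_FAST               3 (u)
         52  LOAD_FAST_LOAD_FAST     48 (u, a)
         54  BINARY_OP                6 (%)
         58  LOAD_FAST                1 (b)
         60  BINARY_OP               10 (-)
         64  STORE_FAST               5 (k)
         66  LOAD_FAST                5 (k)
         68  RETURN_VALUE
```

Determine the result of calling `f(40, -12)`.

48

LOAD_FAST_LOAD_FAST a,a → push 40,40. Stack: [40, 40]
BINARY_OP + → 40 + 40 = 80. Stack: [80]
STORE_FAST r → r=80. Stack: []
LOAD_CONST → push 1. Stack: [1]
LOAD_FAST b → push -12. Stack: [1, -12]
BINARY_OP * → 1 * -12 = -12. Stack: [-12]
LOAD_FAST r → push 80. Stack: [-12, 80]
BINARY_OP - → -12 - 80 = -92. Stack: [-92]
STORE_FAST u → u=-92. Stack: []
LOAD_FAST_LOAD_FAST u,u → push -92,-92. Stack: [-92, -92]
BINARY_OP % → -92 % -92 = 0. Stack: [0]
STORE_FAST t → t=0. Stack: []
LOAD_FAST_LOAD_FAST u,a → push -92,40. Stack: [-92, 40]
BINARY_OP + → -92 + 40 = -52. Stack: [-52]
LOAD_FAST_LOAD_FAST u,u → push -92,-92. Stack: [-52, -92, -92]
BINARY_OP * → -92 * -92 = 8464. Stack: [-52, 8464]
BINARY_OP ^ → -52 ^ 8464 = -8484. Stack: [-8484]
STORE_FAST u → u=-8484. Stack: []
LOAD_FAST_LOAD_FAST u,a → push -8484,40. Stack: [-8484, 40]
BINARY_OP % → -8484 % 40 = 36. Stack: [36]
LOAD_FAST b → push -12. Stack: [36, -12]
BINARY_OP - → 36 - -12 = 48. Stack: [48]
STORE_FAST k → k=48. Stack: []
LOAD_FAST k → push 48. Stack: [48]
RETURN_VALUE → return 48.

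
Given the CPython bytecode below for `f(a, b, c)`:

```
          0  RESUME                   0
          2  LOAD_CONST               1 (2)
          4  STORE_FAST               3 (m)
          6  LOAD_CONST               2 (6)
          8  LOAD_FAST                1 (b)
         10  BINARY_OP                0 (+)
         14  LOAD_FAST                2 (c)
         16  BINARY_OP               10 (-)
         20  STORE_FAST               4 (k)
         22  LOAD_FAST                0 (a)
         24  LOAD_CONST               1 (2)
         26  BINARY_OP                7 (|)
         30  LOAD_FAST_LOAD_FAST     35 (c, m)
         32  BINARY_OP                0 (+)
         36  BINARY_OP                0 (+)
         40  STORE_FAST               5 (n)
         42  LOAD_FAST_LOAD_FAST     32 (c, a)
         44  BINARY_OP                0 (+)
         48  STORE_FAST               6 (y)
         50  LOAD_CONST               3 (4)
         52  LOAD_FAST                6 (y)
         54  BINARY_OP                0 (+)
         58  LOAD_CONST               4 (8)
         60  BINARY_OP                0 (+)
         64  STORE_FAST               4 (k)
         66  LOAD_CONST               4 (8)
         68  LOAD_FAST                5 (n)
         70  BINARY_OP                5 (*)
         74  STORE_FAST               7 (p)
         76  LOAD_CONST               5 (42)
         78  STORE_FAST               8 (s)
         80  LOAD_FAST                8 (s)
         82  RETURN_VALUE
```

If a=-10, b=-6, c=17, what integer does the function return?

42

LOAD_CONST → push 2. Stack: [2]
STORE_FAST m → m=2. Stack: []
LOAD_CONST → push 6. Stack: [6]
LOAD_FAST b → push -6. Stack: [6, -6]
BINARY_OP + → 6 + -6 = 0. Stack: [0]
LOAD_FAST c → push 17. Stack: [0, 17]
BINARY_OP - → 0 - 17 = -17. Stack: [-17]
STORE_FAST k → k=-17. Stack: []
LOAD_FAST a → push -10. Stack: [-10]
LOAD_CONST → push 2. Stack: [-10, 2]
BINARY_OP | → -10 | 2 = -10. Stack: [-10]
LOAD_FAST_LOAD_FAST c,m → push 17,2. Stack: [-10, 17, 2]
BINARY_OP + → 17 + 2 = 19. Stack: [-10, 19]
BINARY_OP + → -10 + 19 = 9. Stack: [9]
STORE_FAST n → n=9. Stack: []
LOAD_FAST_LOAD_FAST c,a → push 17,-10. Stack: [17, -10]
BINARY_OP + → 17 + -10 = 7. Stack: [7]
STORE_FAST y → y=7. Stack: []
LOAD_CONST → push 4. Stack: [4]
LOAD_FAST y → push 7. Stack: [4, 7]
BINARY_OP + → 4 + 7 = 11. Stack: [11]
LOAD_CONST → push 8. Stack: [11, 8]
BINARY_OP + → 11 + 8 = 19. Stack: [19]
STORE_FAST k → k=19. Stack: []
LOAD_CONST → push 8. Stack: [8]
LOAD_FAST n → push 9. Stack: [8, 9]
BINARY_OP * → 8 * 9 = 72. Stack: [72]
STORE_FAST p → p=72. Stack: []
LOAD_CONST → push 42. Stack: [42]
STORE_FAST s → s=42. Stack: []
LOAD_FAST s → push 42. Stack: [42]
RETURN_VALUE → return 42.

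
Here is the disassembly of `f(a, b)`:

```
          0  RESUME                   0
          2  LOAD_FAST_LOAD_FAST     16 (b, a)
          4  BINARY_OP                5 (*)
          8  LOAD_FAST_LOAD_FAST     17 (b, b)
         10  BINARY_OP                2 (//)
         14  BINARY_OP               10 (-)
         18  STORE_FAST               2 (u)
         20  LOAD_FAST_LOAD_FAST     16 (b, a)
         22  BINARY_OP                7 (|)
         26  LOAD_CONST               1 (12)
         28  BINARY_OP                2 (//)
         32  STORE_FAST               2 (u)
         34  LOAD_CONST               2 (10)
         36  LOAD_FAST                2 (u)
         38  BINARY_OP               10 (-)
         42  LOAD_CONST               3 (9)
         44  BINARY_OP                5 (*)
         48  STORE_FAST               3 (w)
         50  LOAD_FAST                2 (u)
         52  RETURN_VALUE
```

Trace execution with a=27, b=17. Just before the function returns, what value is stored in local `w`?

LOAD_FAST_LOAD_FAST b,a → push 17,27. Stack: [17, 27]
BINARY_OP * → 17 * 27 = 459. Stack: [459]
LOAD_FAST_LOAD_FAST b,b → push 17,17. Stack: [459, 17, 17]
BINARY_OP // → 17 // 17 = 1. Stack: [459, 1]
BINARY_OP - → 459 - 1 = 458. Stack: [458]
STORE_FAST u → u=458. Stack: []
LOAD_FAST_LOAD_FAST b,a → push 17,27. Stack: [17, 27]
BINARY_OP | → 17 | 27 = 27. Stack: [27]
LOAD_CONST → push 12. Stack: [27, 12]
BINARY_OP // → 27 // 12 = 2. Stack: [2]
STORE_FAST u → u=2. Stack: []
LOAD_CONST → push 10. Stack: [10]
LOAD_FAST u → push 2. Stack: [10, 2]
BINARY_OP - → 10 - 2 = 8. Stack: [8]
LOAD_CONST → push 9. Stack: [8, 9]
BINARY_OP * → 8 * 9 = 72. Stack: [72]
STORE_FAST w → w=72. Stack: []
LOAD_FAST u → push 2. Stack: [2]
RETURN_VALUE → return 2.

72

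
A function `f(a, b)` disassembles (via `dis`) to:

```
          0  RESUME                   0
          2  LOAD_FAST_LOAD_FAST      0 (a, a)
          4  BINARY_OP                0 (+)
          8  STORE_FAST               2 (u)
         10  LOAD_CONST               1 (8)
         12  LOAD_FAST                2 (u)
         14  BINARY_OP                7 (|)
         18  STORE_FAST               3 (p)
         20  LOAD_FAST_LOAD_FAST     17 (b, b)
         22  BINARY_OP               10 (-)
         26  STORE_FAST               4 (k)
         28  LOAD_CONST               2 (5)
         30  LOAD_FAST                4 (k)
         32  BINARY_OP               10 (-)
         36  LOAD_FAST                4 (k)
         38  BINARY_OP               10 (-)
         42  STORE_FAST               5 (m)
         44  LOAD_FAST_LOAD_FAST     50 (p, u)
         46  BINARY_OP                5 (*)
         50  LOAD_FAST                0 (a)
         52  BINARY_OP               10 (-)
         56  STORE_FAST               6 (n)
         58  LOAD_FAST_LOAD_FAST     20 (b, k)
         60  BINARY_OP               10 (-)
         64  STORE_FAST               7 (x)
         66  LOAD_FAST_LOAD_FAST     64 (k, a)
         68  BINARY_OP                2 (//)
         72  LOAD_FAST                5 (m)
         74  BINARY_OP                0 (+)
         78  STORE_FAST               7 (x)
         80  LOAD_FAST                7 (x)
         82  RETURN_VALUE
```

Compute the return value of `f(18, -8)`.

LOAD_FAST_LOAD_FAST a,a → push 18,18. Stack: [18, 18]
BINARY_OP + → 18 + 18 = 36. Stack: [36]
STORE_FAST u → u=36. Stack: []
LOAD_CONST → push 8. Stack: [8]
LOAD_FAST u → push 36. Stack: [8, 36]
BINARY_OP | → 8 | 36 = 44. Stack: [44]
STORE_FAST p → p=44. Stack: []
LOAD_FAST_LOAD_FAST b,b → push -8,-8. Stack: [-8, -8]
BINARY_OP - → -8 - -8 = 0. Stack: [0]
STORE_FAST k → k=0. Stack: []
LOAD_CONST → push 5. Stack: [5]
LOAD_FAST k → push 0. Stack: [5, 0]
BINARY_OP - → 5 - 0 = 5. Stack: [5]
LOAD_FAST k → push 0. Stack: [5, 0]
BINARY_OP - → 5 - 0 = 5. Stack: [5]
STORE_FAST m → m=5. Stack: []
LOAD_FAST_LOAD_FAST p,u → push 44,36. Stack: [44, 36]
BINARY_OP * → 44 * 36 = 1584. Stack: [1584]
LOAD_FAST a → push 18. Stack: [1584, 18]
BINARY_OP - → 1584 - 18 = 1566. Stack: [1566]
STORE_FAST n → n=1566. Stack: []
LOAD_FAST_LOAD_FAST b,k → push -8,0. Stack: [-8, 0]
BINARY_OP - → -8 - 0 = -8. Stack: [-8]
STORE_FAST x → x=-8. Stack: []
LOAD_FAST_LOAD_FAST k,a → push 0,18. Stack: [0, 18]
BINARY_OP // → 0 // 18 = 0. Stack: [0]
LOAD_FAST m → push 5. Stack: [0, 5]
BINARY_OP + → 0 + 5 = 5. Stack: [5]
STORE_FAST x → x=5. Stack: []
LOAD_FAST x → push 5. Stack: [5]
RETURN_VALUE → return 5.

5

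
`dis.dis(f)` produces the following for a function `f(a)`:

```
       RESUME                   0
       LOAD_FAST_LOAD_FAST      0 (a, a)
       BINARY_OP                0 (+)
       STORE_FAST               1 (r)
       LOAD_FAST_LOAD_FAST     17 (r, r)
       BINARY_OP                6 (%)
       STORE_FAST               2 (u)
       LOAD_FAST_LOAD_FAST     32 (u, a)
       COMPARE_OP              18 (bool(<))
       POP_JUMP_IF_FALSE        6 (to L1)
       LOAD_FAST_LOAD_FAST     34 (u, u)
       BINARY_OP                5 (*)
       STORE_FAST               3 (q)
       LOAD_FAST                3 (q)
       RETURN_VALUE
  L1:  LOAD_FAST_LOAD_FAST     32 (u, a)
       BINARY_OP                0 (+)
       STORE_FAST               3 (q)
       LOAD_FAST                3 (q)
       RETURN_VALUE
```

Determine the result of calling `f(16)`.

0

LOAD_FAST_LOAD_FAST a,a → push 16,16. Stack: [16, 16]
BINARY_OP + → 16 + 16 = 32. Stack: [32]
STORE_FAST r → r=32. Stack: []
LOAD_FAST_LOAD_FAST r,r → push 32,32. Stack: [32, 32]
BINARY_OP % → 32 % 32 = 0. Stack: [0]
STORE_FAST u → u=0. Stack: []
LOAD_FAST_LOAD_FAST u,a → push 0,16. Stack: [0, 16]
COMPARE_OP bool(<) → 0 vs 16 = True. Stack: [True]
POP_JUMP_IF_FALSE → pop True; no jump. Stack: []
LOAD_FAST_LOAD_FAST u,u → push 0,0. Stack: [0, 0]
BINARY_OP * → 0 * 0 = 0. Stack: [0]
STORE_FAST q → q=0. Stack: []
LOAD_FAST q → push 0. Stack: [0]
RETURN_VALUE → return 0.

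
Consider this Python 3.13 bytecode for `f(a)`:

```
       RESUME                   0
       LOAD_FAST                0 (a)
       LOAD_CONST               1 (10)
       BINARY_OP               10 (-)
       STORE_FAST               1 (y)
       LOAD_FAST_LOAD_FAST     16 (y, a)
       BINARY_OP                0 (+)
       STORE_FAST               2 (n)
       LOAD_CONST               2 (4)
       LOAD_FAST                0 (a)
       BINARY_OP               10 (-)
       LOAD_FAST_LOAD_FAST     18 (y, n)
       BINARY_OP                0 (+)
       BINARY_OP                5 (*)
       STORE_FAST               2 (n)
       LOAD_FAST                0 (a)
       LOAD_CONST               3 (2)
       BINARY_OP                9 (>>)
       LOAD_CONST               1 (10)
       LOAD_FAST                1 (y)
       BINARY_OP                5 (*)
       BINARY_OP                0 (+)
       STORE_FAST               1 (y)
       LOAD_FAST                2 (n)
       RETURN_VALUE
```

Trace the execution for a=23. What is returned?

-931

LOAD_FAST a → push 23. Stack: [23]
LOAD_CONST → push 10. Stack: [23, 10]
BINARY_OP - → 23 - 10 = 13. Stack: [13]
STORE_FAST y → y=13. Stack: []
LOAD_FAST_LOAD_FAST y,a → push 13,23. Stack: [13, 23]
BINARY_OP + → 13 + 23 = 36. Stack: [36]
STORE_FAST n → n=36. Stack: []
LOAD_CONST → push 4. Stack: [4]
LOAD_FAST a → push 23. Stack: [4, 23]
BINARY_OP - → 4 - 23 = -19. Stack: [-19]
LOAD_FAST_LOAD_FAST y,n → push 13,36. Stack: [-19, 13, 36]
BINARY_OP + → 13 + 36 = 49. Stack: [-19, 49]
BINARY_OP * → -19 * 49 = -931. Stack: [-931]
STORE_FAST n → n=-931. Stack: []
LOAD_FAST a → push 23. Stack: [23]
LOAD_CONST → push 2. Stack: [23, 2]
BINARY_OP >> → 23 >> 2 = 5. Stack: [5]
LOAD_CONST → push 10. Stack: [5, 10]
LOAD_FAST y → push 13. Stack: [5, 10, 13]
BINARY_OP * → 10 * 13 = 130. Stack: [5, 130]
BINARY_OP + → 5 + 130 = 135. Stack: [135]
STORE_FAST y → y=135. Stack: []
LOAD_FAST n → push -931. Stack: [-931]
RETURN_VALUE → return -931.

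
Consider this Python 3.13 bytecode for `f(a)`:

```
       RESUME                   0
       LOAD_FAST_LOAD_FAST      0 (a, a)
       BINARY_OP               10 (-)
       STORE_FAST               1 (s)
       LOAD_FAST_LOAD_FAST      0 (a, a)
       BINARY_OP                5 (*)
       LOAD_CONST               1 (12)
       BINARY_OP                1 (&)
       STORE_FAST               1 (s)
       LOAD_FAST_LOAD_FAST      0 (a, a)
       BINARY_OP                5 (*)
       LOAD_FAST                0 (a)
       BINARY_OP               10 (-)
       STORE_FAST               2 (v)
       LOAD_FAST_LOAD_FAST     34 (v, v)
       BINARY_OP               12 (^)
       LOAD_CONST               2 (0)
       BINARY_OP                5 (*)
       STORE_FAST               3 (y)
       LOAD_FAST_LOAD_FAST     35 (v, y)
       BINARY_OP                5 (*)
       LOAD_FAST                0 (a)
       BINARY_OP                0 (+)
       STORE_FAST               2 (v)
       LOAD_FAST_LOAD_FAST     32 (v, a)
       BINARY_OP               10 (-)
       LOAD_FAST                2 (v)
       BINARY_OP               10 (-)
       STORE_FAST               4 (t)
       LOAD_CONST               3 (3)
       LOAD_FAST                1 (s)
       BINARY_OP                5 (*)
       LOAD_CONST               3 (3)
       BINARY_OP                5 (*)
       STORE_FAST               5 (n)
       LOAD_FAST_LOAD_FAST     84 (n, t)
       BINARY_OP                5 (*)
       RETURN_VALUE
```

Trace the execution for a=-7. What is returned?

0

LOAD_FAST_LOAD_FAST a,a → push -7,-7. Stack: [-7, -7]
BINARY_OP - → -7 - -7 = 0. Stack: [0]
STORE_FAST s → s=0. Stack: []
LOAD_FAST_LOAD_FAST a,a → push -7,-7. Stack: [-7, -7]
BINARY_OP * → -7 * -7 = 49. Stack: [49]
LOAD_CONST → push 12. Stack: [49, 12]
BINARY_OP & → 49 & 12 = 0. Stack: [0]
STORE_FAST s → s=0. Stack: []
LOAD_FAST_LOAD_FAST a,a → push -7,-7. Stack: [-7, -7]
BINARY_OP * → -7 * -7 = 49. Stack: [49]
LOAD_FAST a → push -7. Stack: [49, -7]
BINARY_OP - → 49 - -7 = 56. Stack: [56]
STORE_FAST v → v=56. Stack: []
LOAD_FAST_LOAD_FAST v,v → push 56,56. Stack: [56, 56]
BINARY_OP ^ → 56 ^ 56 = 0. Stack: [0]
LOAD_CONST → push 0. Stack: [0, 0]
BINARY_OP * → 0 * 0 = 0. Stack: [0]
STORE_FAST y → y=0. Stack: []
LOAD_FAST_LOAD_FAST v,y → push 56,0. Stack: [56, 0]
BINARY_OP * → 56 * 0 = 0. Stack: [0]
LOAD_FAST a → push -7. Stack: [0, -7]
BINARY_OP + → 0 + -7 = -7. Stack: [-7]
STORE_FAST v → v=-7. Stack: []
LOAD_FAST_LOAD_FAST v,a → push -7,-7. Stack: [-7, -7]
BINARY_OP - → -7 - -7 = 0. Stack: [0]
LOAD_FAST v → push -7. Stack: [0, -7]
BINARY_OP - → 0 - -7 = 7. Stack: [7]
STORE_FAST t → t=7. Stack: []
LOAD_CONST → push 3. Stack: [3]
LOAD_FAST s → push 0. Stack: [3, 0]
BINARY_OP * → 3 * 0 = 0. Stack: [0]
LOAD_CONST → push 3. Stack: [0, 3]
BINARY_OP * → 0 * 3 = 0. Stack: [0]
STORE_FAST n → n=0. Stack: []
LOAD_FAST_LOAD_FAST n,t → push 0,7. Stack: [0, 7]
BINARY_OP * → 0 * 7 = 0. Stack: [0]
RETURN_VALUE → return 0.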